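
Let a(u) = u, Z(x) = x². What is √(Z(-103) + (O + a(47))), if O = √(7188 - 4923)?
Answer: √(10656 + √2265) ≈ 103.46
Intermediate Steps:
O = √2265 ≈ 47.592
√(Z(-103) + (O + a(47))) = √((-103)² + (√2265 + 47)) = √(10609 + (47 + √2265)) = √(10656 + √2265)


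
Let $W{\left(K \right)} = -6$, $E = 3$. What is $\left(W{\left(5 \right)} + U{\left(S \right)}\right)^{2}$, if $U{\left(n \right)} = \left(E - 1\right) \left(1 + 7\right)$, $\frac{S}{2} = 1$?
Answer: $100$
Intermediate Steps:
$S = 2$ ($S = 2 \cdot 1 = 2$)
$U{\left(n \right)} = 16$ ($U{\left(n \right)} = \left(3 - 1\right) \left(1 + 7\right) = 2 \cdot 8 = 16$)
$\left(W{\left(5 \right)} + U{\left(S \right)}\right)^{2} = \left(-6 + 16\right)^{2} = 10^{2} = 100$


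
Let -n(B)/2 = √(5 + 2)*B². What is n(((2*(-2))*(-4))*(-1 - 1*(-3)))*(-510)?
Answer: 1044480*√7 ≈ 2.7634e+6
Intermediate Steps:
n(B) = -2*√7*B² (n(B) = -2*√(5 + 2)*B² = -2*√7*B²)
n(((2*(-2))*(-4))*(-1 - 1*(-3)))*(-510) = -2*√7*(((2*(-2))*(-4))*(-1 - 1*(-3)))²*(-510) = -2*√7*((-4*(-4))*(-1 + 3))²*(-510) = -2*√7*(16*2)²*(-510) = -2*√7*32²*(-510) = -2*√7*1024*(-510) = -2048*√7*(-510) = 1044480*√7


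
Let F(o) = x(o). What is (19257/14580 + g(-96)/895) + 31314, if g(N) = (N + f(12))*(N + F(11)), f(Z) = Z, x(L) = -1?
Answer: 27250370017/869940 ≈ 31324.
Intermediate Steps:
F(o) = -1
g(N) = (-1 + N)*(12 + N) (g(N) = (N + 12)*(N - 1) = (12 + N)*(-1 + N) = (-1 + N)*(12 + N))
(19257/14580 + g(-96)/895) + 31314 = (19257/14580 + (-12 + (-96)**2 + 11*(-96))/895) + 31314 = (19257*(1/14580) + (-12 + 9216 - 1056)*(1/895)) + 31314 = (6419/4860 + 8148*(1/895)) + 31314 = (6419/4860 + 8148/895) + 31314 = 9068857/869940 + 31314 = 27250370017/869940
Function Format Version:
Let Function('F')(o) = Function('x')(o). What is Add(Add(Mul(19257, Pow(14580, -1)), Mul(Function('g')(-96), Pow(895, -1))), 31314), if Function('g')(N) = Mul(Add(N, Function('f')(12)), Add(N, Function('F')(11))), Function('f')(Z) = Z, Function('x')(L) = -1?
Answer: Rational(27250370017, 869940) ≈ 31324.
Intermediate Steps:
Function('F')(o) = -1
Function('g')(N) = Mul(Add(-1, N), Add(12, N)) (Function('g')(N) = Mul(Add(N, 12), Add(N, -1)) = Mul(Add(12, N), Add(-1, N)) = Mul(Add(-1, N), Add(12, N)))
Add(Add(Mul(19257, Pow(14580, -1)), Mul(Function('g')(-96), Pow(895, -1))), 31314) = Add(Add(Mul(19257, Pow(14580, -1)), Mul(Add(-12, Pow(-96, 2), Mul(11, -96)), Pow(895, -1))), 31314) = Add(Add(Mul(19257, Rational(1, 14580)), Mul(Add(-12, 9216, -1056), Rational(1, 895))), 31314) = Add(Add(Rational(6419, 4860), Mul(8148, Rational(1, 895))), 31314) = Add(Add(Rational(6419, 4860), Rational(8148, 895)), 31314) = Add(Rational(9068857, 869940), 31314) = Rational(27250370017, 869940)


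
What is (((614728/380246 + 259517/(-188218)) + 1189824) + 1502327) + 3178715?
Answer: 210086428627791685/35784570814 ≈ 5.8709e+6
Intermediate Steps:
(((614728/380246 + 259517/(-188218)) + 1189824) + 1502327) + 3178715 = (((614728*(1/380246) + 259517*(-1/188218)) + 1189824) + 1502327) + 3178715 = (((307364/190123 - 259517/188218) + 1189824) + 1502327) + 3178715 = ((8511286761/35784570814 + 1189824) + 1502327) + 3178715 = (42577349695483497/35784570814 + 1502327) + 3178715 = 96337476612767675/35784570814 + 3178715 = 210086428627791685/35784570814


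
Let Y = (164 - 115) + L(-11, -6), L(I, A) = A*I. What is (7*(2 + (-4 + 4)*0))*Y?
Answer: 1610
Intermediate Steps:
Y = 115 (Y = (164 - 115) - 6*(-11) = 49 + 66 = 115)
(7*(2 + (-4 + 4)*0))*Y = (7*(2 + (-4 + 4)*0))*115 = (7*(2 + 0*0))*115 = (7*(2 + 0))*115 = (7*2)*115 = 14*115 = 1610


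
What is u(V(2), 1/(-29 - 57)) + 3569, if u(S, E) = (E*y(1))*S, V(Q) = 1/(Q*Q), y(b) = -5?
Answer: 1227741/344 ≈ 3569.0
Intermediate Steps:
V(Q) = Q⁻²
u(S, E) = -5*E*S (u(S, E) = (E*(-5))*S = (-5*E)*S = -5*E*S)
u(V(2), 1/(-29 - 57)) + 3569 = -5/(-29 - 57*2²) + 3569 = -5*¼/(-86) + 3569 = -5*(-1/86)*¼ + 3569 = 5/344 + 3569 = 1227741/344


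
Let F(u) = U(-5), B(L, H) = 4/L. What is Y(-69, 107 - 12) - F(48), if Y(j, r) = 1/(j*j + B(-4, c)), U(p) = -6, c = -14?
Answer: 28561/4760 ≈ 6.0002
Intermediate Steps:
F(u) = -6
Y(j, r) = 1/(-1 + j²) (Y(j, r) = 1/(j*j + 4/(-4)) = 1/(j² + 4*(-¼)) = 1/(j² - 1) = 1/(-1 + j²))
Y(-69, 107 - 12) - F(48) = 1/(-1 + (-69)²) - 1*(-6) = 1/(-1 + 4761) + 6 = 1/4760 + 6 = 28561/4760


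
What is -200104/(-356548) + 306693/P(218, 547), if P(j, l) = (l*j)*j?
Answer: 1327794980269/2317172293036 ≈ 0.57302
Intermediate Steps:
P(j, l) = l*j² (P(j, l) = (j*l)*j = l*j²)
-200104/(-356548) + 306693/P(218, 547) = -200104/(-356548) + 306693/((547*218²)) = -200104*(-1/356548) + 306693/((547*47524)) = 50026/89137 + 306693/25995628 = 1327794980269/2317172293036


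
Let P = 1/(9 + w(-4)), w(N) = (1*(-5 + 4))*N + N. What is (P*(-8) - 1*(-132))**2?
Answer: 1392400/81 ≈ 17190.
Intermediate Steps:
w(N) = 0 (w(N) = (1*(-1))*N + N = -N + N = 0)
P = 1/9 (P = 1/(9 + 0) = 1/9 ≈ 0.11111)
(P*(-8) - 1*(-132))**2 = ((1/9)*(-8) - 1*(-132))**2 = (-8/9 + 132)**2 = (1180/9)**2 = 1392400/81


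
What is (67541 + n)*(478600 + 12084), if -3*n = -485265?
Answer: 112511878464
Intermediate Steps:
n = 161755 (n = -⅓*(-485265) = 161755)
(67541 + n)*(478600 + 12084) = (67541 + 161755)*(478600 + 12084) = 229296*490684 = 112511878464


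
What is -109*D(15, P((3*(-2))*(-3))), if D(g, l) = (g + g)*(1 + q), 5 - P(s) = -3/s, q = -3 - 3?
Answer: 16350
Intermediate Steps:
q = -6
P(s) = 5 + 3/s (P(s) = 5 - (-3)/s = 5 + 3/s)
D(g, l) = -10*g (D(g, l) = (g + g)*(1 - 6) = (2*g)*(-5) = -10*g)
-109*D(15, P((3*(-2))*(-3))) = -(-1090)*15 = -109*(-150) = 16350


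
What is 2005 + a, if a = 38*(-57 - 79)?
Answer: -3163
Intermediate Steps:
a = -5168 (a = 38*(-136) = -5168)
2005 + a = 2005 - 5168 = -3163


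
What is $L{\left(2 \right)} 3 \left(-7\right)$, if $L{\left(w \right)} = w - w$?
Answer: $0$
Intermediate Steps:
$L{\left(w \right)} = 0$
$L{\left(2 \right)} 3 \left(-7\right) = 0 \cdot 3 \left(-7\right) = 0 \left(-7\right) = 0$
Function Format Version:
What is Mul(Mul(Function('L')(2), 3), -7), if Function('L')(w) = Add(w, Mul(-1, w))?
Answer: 0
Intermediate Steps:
Function('L')(w) = 0
Mul(Mul(Function('L')(2), 3), -7) = Mul(Mul(0, 3), -7) = Mul(0, -7) = 0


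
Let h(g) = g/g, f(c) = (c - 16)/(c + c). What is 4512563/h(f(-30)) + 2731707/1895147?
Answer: 8551972963468/1895147 ≈ 4.5126e+6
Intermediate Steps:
f(c) = (-16 + c)/(2*c) (f(c) = (-16 + c)/((2*c)) = (-16 + c)*(1/(2*c)) = (-16 + c)/(2*c))
h(g) = 1
4512563/h(f(-30)) + 2731707/1895147 = 4512563/1 + 2731707/1895147 = 4512563*1 + 2731707*(1/1895147) = 4512563 + 2731707/1895147 = 8551972963468/1895147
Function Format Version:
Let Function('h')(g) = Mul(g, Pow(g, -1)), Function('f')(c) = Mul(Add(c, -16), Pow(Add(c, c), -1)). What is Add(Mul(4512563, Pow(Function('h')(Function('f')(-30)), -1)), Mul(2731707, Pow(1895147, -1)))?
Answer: Rational(8551972963468, 1895147) ≈ 4.5126e+6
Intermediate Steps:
Function('f')(c) = Mul(Rational(1, 2), Pow(c, -1), Add(-16, c)) (Function('f')(c) = Mul(Add(-16, c), Pow(Mul(2, c), -1)) = Mul(Add(-16, c), Mul(Rational(1, 2), Pow(c, -1))) = Mul(Rational(1, 2), Pow(c, -1), Add(-16, c)))
Function('h')(g) = 1
Add(Mul(4512563, Pow(Function('h')(Function('f')(-30)), -1)), Mul(2731707, Pow(1895147, -1))) = Add(Mul(4512563, Pow(1, -1)), Mul(2731707, Pow(1895147, -1))) = Add(Mul(4512563, 1), Mul(2731707, Rational(1, 1895147))) = Add(4512563, Rational(2731707, 1895147)) = Rational(8551972963468, 1895147)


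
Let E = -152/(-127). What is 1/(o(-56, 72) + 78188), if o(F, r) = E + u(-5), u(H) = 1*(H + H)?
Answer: 127/9928758 ≈ 1.2791e-5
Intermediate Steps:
E = 152/127 (E = -152*(-1/127) = 152/127 ≈ 1.1968)
u(H) = 2*H (u(H) = 1*(2*H) = 2*H)
o(F, r) = -1118/127 (o(F, r) = 152/127 + 2*(-5) = 152/127 - 10 = -1118/127)
1/(o(-56, 72) + 78188) = 1/(-1118/127 + 78188) = 1/(9928758/127) = 127/9928758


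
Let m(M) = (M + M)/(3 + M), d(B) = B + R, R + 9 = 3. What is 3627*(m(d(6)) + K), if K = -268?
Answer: -972036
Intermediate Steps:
R = -6 (R = -9 + 3 = -6)
d(B) = -6 + B (d(B) = B - 6 = -6 + B)
m(M) = 2*M/(3 + M) (m(M) = (2*M)/(3 + M) = 2*M/(3 + M))
3627*(m(d(6)) + K) = 3627*(2*(-6 + 6)/(3 + (-6 + 6)) - 268) = 3627*(2*0/(3 + 0) - 268) = 3627*(2*0/3 - 268) = 3627*(2*0*(1/3) - 268) = 3627*(0 - 268) = 3627*(-268) = -972036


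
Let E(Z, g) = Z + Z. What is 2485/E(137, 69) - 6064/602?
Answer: -82783/82474 ≈ -1.0037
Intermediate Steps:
E(Z, g) = 2*Z
2485/E(137, 69) - 6064/602 = 2485/((2*137)) - 6064/602 = 2485/274 - 6064*1/602 = 2485*(1/274) - 3032/301 = 2485/274 - 3032/301 = -82783/82474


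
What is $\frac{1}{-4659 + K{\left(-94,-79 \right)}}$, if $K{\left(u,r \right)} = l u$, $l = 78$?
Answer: $- \frac{1}{11991} \approx -8.3396 \cdot 10^{-5}$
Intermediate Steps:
$K{\left(u,r \right)} = 78 u$
$\frac{1}{-4659 + K{\left(-94,-79 \right)}} = \frac{1}{-4659 + 78 \left(-94\right)} = \frac{1}{-4659 - 7332} = \frac{1}{-11991} = - \frac{1}{11991}$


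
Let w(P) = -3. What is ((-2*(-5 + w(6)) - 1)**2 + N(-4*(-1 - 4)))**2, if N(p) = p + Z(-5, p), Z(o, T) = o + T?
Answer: 67600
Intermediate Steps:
Z(o, T) = T + o
N(p) = -5 + 2*p (N(p) = p + (p - 5) = p + (-5 + p) = -5 + 2*p)
((-2*(-5 + w(6)) - 1)**2 + N(-4*(-1 - 4)))**2 = ((-2*(-5 - 3) - 1)**2 + (-5 + 2*(-4*(-1 - 4))))**2 = ((-2*(-8) - 1)**2 + (-5 + 2*(-4*(-5))))**2 = ((16 - 1)**2 + (-5 + 2*20))**2 = (15**2 + (-5 + 40))**2 = (225 + 35)**2 = 260**2 = 67600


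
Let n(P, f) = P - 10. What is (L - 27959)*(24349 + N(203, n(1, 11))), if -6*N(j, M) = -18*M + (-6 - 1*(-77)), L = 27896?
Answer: -3063081/2 ≈ -1.5315e+6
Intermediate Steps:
n(P, f) = -10 + P
N(j, M) = -71/6 + 3*M (N(j, M) = -(-18*M + (-6 - 1*(-77)))/6 = -(-18*M + (-6 + 77))/6 = -(-18*M + 71)/6 = -(71 - 18*M)/6 = -71/6 + 3*M)
(L - 27959)*(24349 + N(203, n(1, 11))) = (27896 - 27959)*(24349 + (-71/6 + 3*(-10 + 1))) = -63*(24349 + (-71/6 + 3*(-9))) = -63*(24349 + (-71/6 - 27)) = -63*(24349 - 233/6) = -63*145861/6 = -3063081/2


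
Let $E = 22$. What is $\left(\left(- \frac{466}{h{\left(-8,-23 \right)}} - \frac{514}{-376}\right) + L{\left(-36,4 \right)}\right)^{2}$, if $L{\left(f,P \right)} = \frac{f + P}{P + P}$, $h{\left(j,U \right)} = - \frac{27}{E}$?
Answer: $\frac{3663438108121}{25765776} \approx 1.4218 \cdot 10^{5}$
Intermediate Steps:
$h{\left(j,U \right)} = - \frac{27}{22}$
$L{\left(f,P \right)} = \frac{P + f}{2 P}$
$\left(\left(- \frac{466}{h{\left(-8,-23 \right)}} - \frac{514}{-376}\right) + L{\left(-36,4 \right)}\right)^{2} = \left(\left(- \frac{466}{- \frac{27}{22}} - \frac{514}{-376}\right) + \frac{4 - 36}{2 \cdot 4}\right)^{2} = \left(\left(\left(-466\right) \left(- \frac{22}{27}\right) - - \frac{257}{188}\right) + \frac{1}{2} \cdot \frac{1}{4} \left(-32\right)\right)^{2} = \left(\left(\frac{10252}{27} + \frac{257}{188}\right) - 4\right)^{2} = \left(\frac{1934315}{5076} - 4\right)^{2} = \left(\frac{1914011}{5076}\right)^{2} = \frac{3663438108121}{25765776}$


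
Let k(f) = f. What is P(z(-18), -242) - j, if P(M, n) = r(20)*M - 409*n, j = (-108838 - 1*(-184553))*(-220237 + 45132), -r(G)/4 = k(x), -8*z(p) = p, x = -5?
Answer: 13258174098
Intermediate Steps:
z(p) = -p/8
r(G) = 20 (r(G) = -4*(-5) = 20)
j = -13258075075 (j = (-108838 + 184553)*(-175105) = 75715*(-175105) = -13258075075)
P(M, n) = -409*n + 20*M (P(M, n) = 20*M - 409*n = -409*n + 20*M)
P(z(-18), -242) - j = (-409*(-242) + 20*(-⅛*(-18))) - 1*(-13258075075) = (98978 + 20*(9/4)) + 13258075075 = (98978 + 45) + 13258075075 = 99023 + 13258075075 = 13258174098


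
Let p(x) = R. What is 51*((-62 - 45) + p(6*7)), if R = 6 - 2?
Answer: -5253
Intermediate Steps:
R = 4
p(x) = 4
51*((-62 - 45) + p(6*7)) = 51*((-62 - 45) + 4) = 51*(-107 + 4) = 51*(-103) = -5253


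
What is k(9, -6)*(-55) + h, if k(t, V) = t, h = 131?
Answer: -364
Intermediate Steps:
k(9, -6)*(-55) + h = 9*(-55) + 131 = -495 + 131 = -364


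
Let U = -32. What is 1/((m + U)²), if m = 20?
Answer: 1/144 ≈ 0.0069444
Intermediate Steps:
1/((m + U)²) = 1/((20 - 32)²) = 1/((-12)²) = 1/144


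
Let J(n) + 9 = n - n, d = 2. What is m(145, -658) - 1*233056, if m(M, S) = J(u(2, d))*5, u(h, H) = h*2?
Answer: -233101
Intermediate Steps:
u(h, H) = 2*h
J(n) = -9 (J(n) = -9 + (n - n) = -9 + 0 = -9)
m(M, S) = -45 (m(M, S) = -9*5 = -45)
m(145, -658) - 1*233056 = -45 - 1*233056 = -45 - 233056 = -233101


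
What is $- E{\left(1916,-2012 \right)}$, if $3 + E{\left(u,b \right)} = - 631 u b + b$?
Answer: $-2432497937$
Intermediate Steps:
$E{\left(u,b \right)} = -3 + b - 631 b u$ ($E{\left(u,b \right)} = -3 + \left(- 631 u b + b\right) = -3 - \left(- b + 631 b u\right) = -3 + b - 631 b u$)
$- E{\left(1916,-2012 \right)} = - (-3 - 2012 - \left(-1269572\right) 1916) = - (-3 - 2012 + 2432499952) = \left(-1\right) 2432497937 = -2432497937$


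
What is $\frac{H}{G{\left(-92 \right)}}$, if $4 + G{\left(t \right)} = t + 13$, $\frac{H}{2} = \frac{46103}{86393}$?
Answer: $- \frac{92206}{7170619} \approx -0.012859$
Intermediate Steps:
$H = \frac{92206}{86393}$ ($H = 2 \cdot \frac{46103}{86393} = \frac{92206}{86393} \approx 1.0673$)
$G{\left(t \right)} = 9 + t$ ($G{\left(t \right)} = -4 + \left(t + 13\right) = -4 + \left(13 + t\right) = 9 + t$)
$\frac{H}{G{\left(-92 \right)}} = \frac{92206}{86393 \left(9 - 92\right)} = \frac{92206}{86393 \left(-83\right)} = \frac{92206}{86393} \left(- \frac{1}{83}\right) = - \frac{92206}{7170619}$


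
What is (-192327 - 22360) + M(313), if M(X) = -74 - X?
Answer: -215074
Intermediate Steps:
(-192327 - 22360) + M(313) = (-192327 - 22360) + (-74 - 1*313) = -214687 + (-74 - 313) = -214687 - 387 = -215074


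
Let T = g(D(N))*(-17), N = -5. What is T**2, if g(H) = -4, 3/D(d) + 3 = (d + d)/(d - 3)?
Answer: 4624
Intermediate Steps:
D(d) = 3/(-3 + 2*d/(-3 + d)) (D(d) = 3/(-3 + (d + d)/(d - 3)) = 3/(-3 + (2*d)/(-3 + d)) = 3/(-3 + 2*d/(-3 + d)))
T = 68 (T = -4*(-17) = 68)
T**2 = 68**2 = 4624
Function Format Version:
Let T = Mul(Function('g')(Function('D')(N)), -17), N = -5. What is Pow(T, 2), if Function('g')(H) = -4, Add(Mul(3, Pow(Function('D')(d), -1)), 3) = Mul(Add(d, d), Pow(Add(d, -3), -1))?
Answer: 4624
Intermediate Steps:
Function('D')(d) = Mul(3, Pow(Add(-3, Mul(2, d, Pow(Add(-3, d), -1))), -1)) (Function('D')(d) = Mul(3, Pow(Add(-3, Mul(Add(d, d), Pow(Add(d, -3), -1))), -1)) = Mul(3, Pow(Add(-3, Mul(Mul(2, d), Pow(Add(-3, d), -1))), -1)) = Mul(3, Pow(Add(-3, Mul(2, d, Pow(Add(-3, d), -1))), -1)))
T = 68 (T = Mul(-4, -17) = 68)
Pow(T, 2) = Pow(68, 2) = 4624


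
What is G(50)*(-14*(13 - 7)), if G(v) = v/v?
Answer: -84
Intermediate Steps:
G(v) = 1
G(50)*(-14*(13 - 7)) = 1*(-14*(13 - 7)) = 1*(-14*6) = 1*(-84) = -84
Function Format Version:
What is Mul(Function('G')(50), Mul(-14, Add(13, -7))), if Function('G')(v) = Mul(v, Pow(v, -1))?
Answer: -84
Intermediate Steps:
Function('G')(v) = 1
Mul(Function('G')(50), Mul(-14, Add(13, -7))) = Mul(1, Mul(-14, Add(13, -7))) = Mul(1, Mul(-14, 6)) = Mul(1, -84) = -84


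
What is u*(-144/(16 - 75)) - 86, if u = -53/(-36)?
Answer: -4862/59 ≈ -82.407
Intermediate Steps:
u = 53/36 (u = -53*(-1/36) = 53/36 ≈ 1.4722)
u*(-144/(16 - 75)) - 86 = 53*(-144/(16 - 75))/36 - 86 = 53*(-144/(-59))/36 - 86 = 53*(-144*(-1/59))/36 - 86 = (53/36)*(144/59) - 86 = 212/59 - 86 = -4862/59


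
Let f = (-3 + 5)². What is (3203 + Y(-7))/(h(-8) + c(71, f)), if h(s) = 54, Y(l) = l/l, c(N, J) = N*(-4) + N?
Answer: -1068/53 ≈ -20.151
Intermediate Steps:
f = 4 (f = 2² = 4)
c(N, J) = -3*N (c(N, J) = -4*N + N = -3*N)
Y(l) = 1
(3203 + Y(-7))/(h(-8) + c(71, f)) = (3203 + 1)/(54 - 3*71) = 3204/(54 - 213) = 3204/(-159) = 3204*(-1/159) = -1068/53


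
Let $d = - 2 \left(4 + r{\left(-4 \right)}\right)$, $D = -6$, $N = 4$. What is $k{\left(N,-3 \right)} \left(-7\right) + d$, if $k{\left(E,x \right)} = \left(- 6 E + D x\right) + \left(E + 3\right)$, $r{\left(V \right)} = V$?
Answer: $-7$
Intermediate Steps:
$k{\left(E,x \right)} = 3 - 6 x - 5 E$ ($k{\left(E,x \right)} = \left(- 6 E - 6 x\right) + \left(E + 3\right) = \left(- 6 E - 6 x\right) + \left(3 + E\right) = 3 - 6 x - 5 E$)
$d = 0$ ($d = - 2 \left(4 - 4\right) = \left(-2\right) 0 = 0$)
$k{\left(N,-3 \right)} \left(-7\right) + d = \left(3 - -18 - 20\right) \left(-7\right) + 0 = \left(3 + 18 - 20\right) \left(-7\right) + 0 = 1 \left(-7\right) + 0 = -7 + 0 = -7$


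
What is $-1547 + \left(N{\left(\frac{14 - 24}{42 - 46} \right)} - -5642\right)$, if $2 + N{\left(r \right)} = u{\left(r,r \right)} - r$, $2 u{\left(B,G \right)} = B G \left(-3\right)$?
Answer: $\frac{32649}{8} \approx 4081.1$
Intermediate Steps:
$u{\left(B,G \right)} = - \frac{3 B G}{2}$ ($u{\left(B,G \right)} = \frac{B G \left(-3\right)}{2} = \frac{\left(-3\right) B G}{2} = - \frac{3 B G}{2}$)
$N{\left(r \right)} = -2 - r - \frac{3 r^{2}}{2}$ ($N{\left(r \right)} = -2 - \left(r + \frac{3 r r}{2}\right) = -2 - \left(r + \frac{3 r^{2}}{2}\right) = -2 - r - \frac{3 r^{2}}{2}$)
$-1547 + \left(N{\left(\frac{14 - 24}{42 - 46} \right)} - -5642\right) = -1547 - \left(-5640 + \frac{14 - 24}{42 - 46} + \frac{3 \left(14 - 24\right)^{2}}{2 \left(42 - 46\right)^{2}}\right) = -1547 + \left(\left(-2 - - \frac{10}{-4} - \frac{3 \left(- \frac{10}{-4}\right)^{2}}{2}\right) + 5642\right) = -1547 + \left(\left(-2 - \left(-10\right) \left(- \frac{1}{4}\right) - \frac{3 \left(\left(-10\right) \left(- \frac{1}{4}\right)\right)^{2}}{2}\right) + 5642\right) = -1547 + \left(\left(-2 - \frac{5}{2} - \frac{3 \left(\frac{5}{2}\right)^{2}}{2}\right) + 5642\right) = -1547 + \left(\left(-2 - \frac{5}{2} - \frac{75}{8}\right) + 5642\right) = -1547 + \left(- \frac{111}{8} + 5642\right) = -1547 + \frac{45025}{8} = \frac{32649}{8}$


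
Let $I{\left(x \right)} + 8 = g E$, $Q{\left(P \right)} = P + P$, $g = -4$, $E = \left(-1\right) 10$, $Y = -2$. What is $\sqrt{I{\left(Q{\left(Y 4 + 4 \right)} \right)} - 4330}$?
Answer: $i \sqrt{4298} \approx 65.559 i$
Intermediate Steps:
$E = -10$
$Q{\left(P \right)} = 2 P$
$I{\left(x \right)} = 32$ ($I{\left(x \right)} = -8 - -40 = -8 + 40 = 32$)
$\sqrt{I{\left(Q{\left(Y 4 + 4 \right)} \right)} - 4330} = \sqrt{32 - 4330} = \sqrt{-4298} = i \sqrt{4298}$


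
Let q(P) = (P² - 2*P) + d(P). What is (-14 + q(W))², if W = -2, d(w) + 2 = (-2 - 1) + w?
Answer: 169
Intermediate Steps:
d(w) = -5 + w (d(w) = -2 + ((-2 - 1) + w) = -2 + (-3 + w) = -5 + w)
q(P) = -5 + P² - P (q(P) = (P² - 2*P) + (-5 + P) = -5 + P² - P)
(-14 + q(W))² = (-14 + (-5 + (-2)² - 1*(-2)))² = (-14 + (-5 + 4 + 2))² = (-14 + 1)² = (-13)² = 169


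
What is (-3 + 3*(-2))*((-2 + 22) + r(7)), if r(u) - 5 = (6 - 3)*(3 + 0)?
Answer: -306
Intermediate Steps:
r(u) = 14 (r(u) = 5 + (6 - 3)*(3 + 0) = 5 + 3*3 = 5 + 9 = 14)
(-3 + 3*(-2))*((-2 + 22) + r(7)) = (-3 + 3*(-2))*((-2 + 22) + 14) = (-3 - 6)*(20 + 14) = -9*34 = -306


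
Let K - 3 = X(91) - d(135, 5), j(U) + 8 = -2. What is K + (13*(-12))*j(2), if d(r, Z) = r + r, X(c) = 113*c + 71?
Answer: 11647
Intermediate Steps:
j(U) = -10 (j(U) = -8 - 2 = -10)
X(c) = 71 + 113*c
d(r, Z) = 2*r
K = 10087 (K = 3 + ((71 + 113*91) - 2*135) = 3 + ((71 + 10283) - 1*270) = 3 + (10354 - 270) = 3 + 10084 = 10087)
K + (13*(-12))*j(2) = 10087 + (13*(-12))*(-10) = 10087 - 156*(-10) = 10087 + 1560 = 11647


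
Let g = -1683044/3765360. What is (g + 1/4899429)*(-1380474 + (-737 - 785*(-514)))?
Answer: 7722451415972069/17670607260 ≈ 4.3702e+5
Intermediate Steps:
g = -14509/32460 (g = -1683044*1/3765360 = -14509/32460 ≈ -0.44698)
(g + 1/4899429)*(-1380474 + (-737 - 785*(-514))) = (-14509/32460 + 1/4899429)*(-1380474 + (-737 - 785*(-514))) = (-14509/32460 + 1/4899429)*(-1380474 + (-737 + 403490)) = -23695260967*(-1380474 + 402753)/53011821780 = -23695260967/53011821780*(-977721) = 7722451415972069/17670607260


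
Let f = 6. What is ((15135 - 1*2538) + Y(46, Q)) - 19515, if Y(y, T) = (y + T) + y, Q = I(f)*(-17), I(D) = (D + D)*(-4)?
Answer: -6010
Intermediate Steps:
I(D) = -8*D (I(D) = (2*D)*(-4) = -8*D)
Q = 816 (Q = -8*6*(-17) = -48*(-17) = 816)
Y(y, T) = T + 2*y (Y(y, T) = (T + y) + y = T + 2*y)
((15135 - 1*2538) + Y(46, Q)) - 19515 = ((15135 - 1*2538) + (816 + 2*46)) - 19515 = ((15135 - 2538) + (816 + 92)) - 19515 = (12597 + 908) - 19515 = 13505 - 19515 = -6010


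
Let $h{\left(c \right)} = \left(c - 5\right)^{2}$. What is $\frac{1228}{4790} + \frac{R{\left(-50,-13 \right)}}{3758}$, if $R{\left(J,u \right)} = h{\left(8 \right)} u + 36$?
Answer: $\frac{2113417}{9000410} \approx 0.23481$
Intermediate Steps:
$h{\left(c \right)} = \left(-5 + c\right)^{2}$
$R{\left(J,u \right)} = 36 + 9 u$ ($R{\left(J,u \right)} = \left(-5 + 8\right)^{2} u + 36 = 3^{2} u + 36 = 9 u + 36 = 36 + 9 u$)
$\frac{1228}{4790} + \frac{R{\left(-50,-13 \right)}}{3758} = \frac{1228}{4790} + \frac{36 + 9 \left(-13\right)}{3758} = 1228 \cdot \frac{1}{4790} + \left(36 - 117\right) \frac{1}{3758} = \frac{614}{2395} - \frac{81}{3758} = \frac{2113417}{9000410}$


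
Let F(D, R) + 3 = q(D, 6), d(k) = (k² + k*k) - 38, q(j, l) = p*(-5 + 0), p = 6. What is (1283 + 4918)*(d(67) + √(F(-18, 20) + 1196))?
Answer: 55436940 + 6201*√1163 ≈ 5.5648e+7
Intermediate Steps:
q(j, l) = -30 (q(j, l) = 6*(-5 + 0) = 6*(-5) = -30)
d(k) = -38 + 2*k² (d(k) = (k² + k²) - 38 = 2*k² - 38 = -38 + 2*k²)
F(D, R) = -33 (F(D, R) = -3 - 30 = -33)
(1283 + 4918)*(d(67) + √(F(-18, 20) + 1196)) = (1283 + 4918)*((-38 + 2*67²) + √(-33 + 1196)) = 6201*((-38 + 2*4489) + √1163) = 6201*((-38 + 8978) + √1163) = 6201*(8940 + √1163) = 55436940 + 6201*√1163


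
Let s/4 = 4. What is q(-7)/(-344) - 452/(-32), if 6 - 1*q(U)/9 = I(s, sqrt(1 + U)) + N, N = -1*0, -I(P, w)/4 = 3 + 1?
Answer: 4661/344 ≈ 13.549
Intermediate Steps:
s = 16 (s = 4*4 = 16)
I(P, w) = -16 (I(P, w) = -4*(3 + 1) = -4*4 = -16)
N = 0
q(U) = 198 (q(U) = 54 - 9*(-16 + 0) = 54 - 9*(-16) = 54 + 144 = 198)
q(-7)/(-344) - 452/(-32) = 198/(-344) - 452/(-32) = 198*(-1/344) - 452*(-1/32) = -99/172 + 113/8 = 4661/344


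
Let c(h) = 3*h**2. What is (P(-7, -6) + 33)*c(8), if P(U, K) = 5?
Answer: 7296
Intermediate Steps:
(P(-7, -6) + 33)*c(8) = (5 + 33)*(3*8**2) = 38*(3*64) = 38*192 = 7296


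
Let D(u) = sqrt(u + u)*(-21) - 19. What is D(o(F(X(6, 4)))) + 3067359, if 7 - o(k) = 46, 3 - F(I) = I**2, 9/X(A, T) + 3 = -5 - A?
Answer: 3067340 - 21*I*sqrt(78) ≈ 3.0673e+6 - 185.47*I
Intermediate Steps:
X(A, T) = 9/(-8 - A) (X(A, T) = 9/(-3 + (-5 - A)) = 9/(-8 - A))
F(I) = 3 - I**2
o(k) = -39 (o(k) = 7 - 1*46 = 7 - 46 = -39)
D(u) = -19 - 21*sqrt(2)*sqrt(u) (D(u) = sqrt(2*u)*(-21) - 19 = (sqrt(2)*sqrt(u))*(-21) - 19 = -21*sqrt(2)*sqrt(u) - 19 = -19 - 21*sqrt(2)*sqrt(u))
D(o(F(X(6, 4)))) + 3067359 = (-19 - 21*sqrt(2)*sqrt(-39)) + 3067359 = (-19 - 21*sqrt(2)*I*sqrt(39)) + 3067359 = (-19 - 21*I*sqrt(78)) + 3067359 = 3067340 - 21*I*sqrt(78)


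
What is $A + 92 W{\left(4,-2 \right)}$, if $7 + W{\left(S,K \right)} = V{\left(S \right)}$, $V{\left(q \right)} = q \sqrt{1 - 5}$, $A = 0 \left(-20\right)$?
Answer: $-644 + 736 i \approx -644.0 + 736.0 i$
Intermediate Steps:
$A = 0$
$V{\left(q \right)} = 2 i q$ ($V{\left(q \right)} = q \sqrt{-4} = q 2 i = 2 i q$)
$W{\left(S,K \right)} = -7 + 2 i S$
$A + 92 W{\left(4,-2 \right)} = 0 + 92 \left(-7 + 2 i 4\right) = 0 + 92 \left(-7 + 8 i\right) = 0 - \left(644 - 736 i\right) = -644 + 736 i$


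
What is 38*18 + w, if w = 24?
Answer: 708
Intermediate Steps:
38*18 + w = 38*18 + 24 = 684 + 24 = 708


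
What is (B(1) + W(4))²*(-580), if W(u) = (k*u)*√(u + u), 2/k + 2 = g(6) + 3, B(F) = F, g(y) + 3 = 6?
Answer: -19140 - 4640*√2 ≈ -25702.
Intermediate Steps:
g(y) = 3 (g(y) = -3 + 6 = 3)
k = ½ (k = 2/(-2 + (3 + 3)) = 2/(-2 + 6) = 2/4 = 2*(¼) = ½ ≈ 0.50000)
W(u) = √2*u^(3/2)/2 (W(u) = (u/2)*√(u + u) = (u/2)*√(2*u) = (u/2)*(√2*√u) = √2*u^(3/2)/2)
(B(1) + W(4))²*(-580) = (1 + √2*4^(3/2)/2)²*(-580) = (1 + (½)*√2*8)²*(-580) = (1 + 4*√2)²*(-580) = -580*(1 + 4*√2)²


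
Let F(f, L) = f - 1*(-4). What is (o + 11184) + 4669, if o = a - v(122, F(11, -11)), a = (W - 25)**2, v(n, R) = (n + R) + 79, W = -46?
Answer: 20678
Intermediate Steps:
F(f, L) = 4 + f (F(f, L) = f + 4 = 4 + f)
v(n, R) = 79 + R + n (v(n, R) = (R + n) + 79 = 79 + R + n)
a = 5041 (a = (-46 - 25)**2 = (-71)**2 = 5041)
o = 4825 (o = 5041 - (79 + (4 + 11) + 122) = 5041 - (79 + 15 + 122) = 5041 - 1*216 = 5041 - 216 = 4825)
(o + 11184) + 4669 = (4825 + 11184) + 4669 = 16009 + 4669 = 20678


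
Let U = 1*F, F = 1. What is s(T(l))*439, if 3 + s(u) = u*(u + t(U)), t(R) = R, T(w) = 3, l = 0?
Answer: 3951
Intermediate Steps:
U = 1 (U = 1*1 = 1)
s(u) = -3 + u*(1 + u) (s(u) = -3 + u*(u + 1) = -3 + u*(1 + u))
s(T(l))*439 = (-3 + 3 + 3**2)*439 = (-3 + 3 + 9)*439 = 9*439 = 3951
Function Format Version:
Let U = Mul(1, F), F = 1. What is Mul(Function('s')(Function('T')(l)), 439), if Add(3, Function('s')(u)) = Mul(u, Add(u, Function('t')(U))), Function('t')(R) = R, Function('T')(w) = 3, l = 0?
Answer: 3951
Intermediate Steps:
U = 1 (U = Mul(1, 1) = 1)
Function('s')(u) = Add(-3, Mul(u, Add(1, u))) (Function('s')(u) = Add(-3, Mul(u, Add(u, 1))) = Add(-3, Mul(u, Add(1, u))))
Mul(Function('s')(Function('T')(l)), 439) = Mul(Add(-3, 3, Pow(3, 2)), 439) = Mul(Add(-3, 3, 9), 439) = Mul(9, 439) = 3951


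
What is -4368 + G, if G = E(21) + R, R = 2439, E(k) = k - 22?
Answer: -1930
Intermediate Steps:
E(k) = -22 + k
G = 2438 (G = (-22 + 21) + 2439 = -1 + 2439 = 2438)
-4368 + G = -4368 + 2438 = -1930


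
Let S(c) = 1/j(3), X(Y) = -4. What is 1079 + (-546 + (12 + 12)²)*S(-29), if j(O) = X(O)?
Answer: 2143/2 ≈ 1071.5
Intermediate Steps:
j(O) = -4
S(c) = -¼ (S(c) = 1/(-4) = -¼)
1079 + (-546 + (12 + 12)²)*S(-29) = 1079 + (-546 + (12 + 12)²)*(-¼) = 1079 + (-546 + 24²)*(-¼) = 1079 + (-546 + 576)*(-¼) = 1079 + 30*(-¼) = 1079 - 15/2 = 2143/2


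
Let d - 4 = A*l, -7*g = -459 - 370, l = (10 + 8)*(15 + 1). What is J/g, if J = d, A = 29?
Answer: 58492/829 ≈ 70.557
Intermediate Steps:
l = 288 (l = 18*16 = 288)
g = 829/7 (g = -(-459 - 370)/7 = -⅐*(-829) = 829/7 ≈ 118.43)
d = 8356 (d = 4 + 29*288 = 4 + 8352 = 8356)
J = 8356
J/g = 8356/(829/7) = 8356*(7/829) = 58492/829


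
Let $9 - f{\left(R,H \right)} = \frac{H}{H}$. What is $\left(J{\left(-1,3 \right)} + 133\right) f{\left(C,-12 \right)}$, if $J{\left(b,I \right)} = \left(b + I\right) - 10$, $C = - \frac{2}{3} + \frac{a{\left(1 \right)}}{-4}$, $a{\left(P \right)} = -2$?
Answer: $1000$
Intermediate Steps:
$C = - \frac{1}{6}$ ($C = - \frac{2}{3} - \frac{2}{-4} = \left(-2\right) \frac{1}{3} - - \frac{1}{2} = - \frac{2}{3} + \frac{1}{2} = - \frac{1}{6} \approx -0.16667$)
$J{\left(b,I \right)} = -10 + I + b$ ($J{\left(b,I \right)} = \left(I + b\right) - 10 = -10 + I + b$)
$f{\left(R,H \right)} = 8$ ($f{\left(R,H \right)} = 9 - \frac{H}{H} = 9 - 1 = 8$)
$\left(J{\left(-1,3 \right)} + 133\right) f{\left(C,-12 \right)} = \left(\left(-10 + 3 - 1\right) + 133\right) 8 = \left(-8 + 133\right) 8 = 125 \cdot 8 = 1000$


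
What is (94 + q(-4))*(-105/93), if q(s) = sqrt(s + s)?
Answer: -3290/31 - 70*I*sqrt(2)/31 ≈ -106.13 - 3.1934*I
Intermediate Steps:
q(s) = sqrt(2)*sqrt(s) (q(s) = sqrt(2*s) = sqrt(2)*sqrt(s))
(94 + q(-4))*(-105/93) = (94 + sqrt(2)*sqrt(-4))*(-105/93) = (94 + sqrt(2)*(2*I))*(-105*1/93) = (94 + 2*I*sqrt(2))*(-35/31) = -3290/31 - 70*I*sqrt(2)/31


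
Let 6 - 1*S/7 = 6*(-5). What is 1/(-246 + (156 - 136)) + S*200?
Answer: 11390399/226 ≈ 50400.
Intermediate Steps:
S = 252 (S = 42 - 42*(-5) = 42 - 7*(-30) = 42 + 210 = 252)
1/(-246 + (156 - 136)) + S*200 = 1/(-246 + (156 - 136)) + 252*200 = 1/(-246 + 20) + 50400 = 1/(-226) + 50400 = -1/226 + 50400 = 11390399/226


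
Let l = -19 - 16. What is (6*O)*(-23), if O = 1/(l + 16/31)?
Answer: 4278/1069 ≈ 4.0019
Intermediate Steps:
l = -35
O = -31/1069 (O = 1/(-35 + 16/31) = 1/(-1069/31) = -31/1069 ≈ -0.028999)
(6*O)*(-23) = (6*(-31/1069))*(-23) = -186/1069*(-23) = 4278/1069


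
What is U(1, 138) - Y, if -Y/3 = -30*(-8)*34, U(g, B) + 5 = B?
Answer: 24613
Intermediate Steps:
U(g, B) = -5 + B
Y = -24480 (Y = -3*(-30*(-8))*34 = -720*34 = -3*8160 = -24480)
U(1, 138) - Y = (-5 + 138) - 1*(-24480) = 133 + 24480 = 24613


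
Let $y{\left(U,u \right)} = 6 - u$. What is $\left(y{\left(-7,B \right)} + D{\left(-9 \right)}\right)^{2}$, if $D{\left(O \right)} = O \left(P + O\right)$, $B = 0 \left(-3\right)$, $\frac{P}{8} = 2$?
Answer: $3249$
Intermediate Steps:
$P = 16$ ($P = 8 \cdot 2 = 16$)
$B = 0$
$D{\left(O \right)} = O \left(16 + O\right)$
$\left(y{\left(-7,B \right)} + D{\left(-9 \right)}\right)^{2} = \left(\left(6 - 0\right) - 9 \left(16 - 9\right)\right)^{2} = \left(\left(6 + 0\right) - 63\right)^{2} = \left(6 - 63\right)^{2} = \left(-57\right)^{2} = 3249$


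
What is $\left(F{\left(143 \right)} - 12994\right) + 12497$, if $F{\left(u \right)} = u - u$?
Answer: $-497$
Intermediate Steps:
$F{\left(u \right)} = 0$
$\left(F{\left(143 \right)} - 12994\right) + 12497 = \left(0 - 12994\right) + 12497 = -12994 + 12497 = -497$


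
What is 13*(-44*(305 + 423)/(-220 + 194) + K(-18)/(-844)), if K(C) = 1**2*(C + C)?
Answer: 3379493/211 ≈ 16017.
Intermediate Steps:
K(C) = 2*C (K(C) = 1*(2*C) = 2*C)
13*(-44*(305 + 423)/(-220 + 194) + K(-18)/(-844)) = 13*(-44*(305 + 423)/(-220 + 194) + (2*(-18))/(-844)) = 13*(-44/((-26/728)) - 36*(-1/844)) = 13*(-44/((-26*1/728)) + 9/211) = 13*(-44/(-1/28) + 9/211) = 13*(-44*(-28) + 9/211) = 13*(1232 + 9/211) = 13*(259961/211) = 3379493/211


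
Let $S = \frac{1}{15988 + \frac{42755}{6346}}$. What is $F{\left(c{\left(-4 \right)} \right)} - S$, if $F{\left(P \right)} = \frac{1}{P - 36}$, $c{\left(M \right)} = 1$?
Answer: $- \frac{101724713}{3552591105} \approx -0.028634$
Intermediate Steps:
$S = \frac{6346}{101502603}$ ($S = \frac{1}{15988 + 42755 \cdot \frac{1}{6346}} = \frac{1}{15988 + \frac{42755}{6346}} = \frac{1}{\frac{101502603}{6346}} = \frac{6346}{101502603} \approx 6.2521 \cdot 10^{-5}$)
$F{\left(P \right)} = \frac{1}{-36 + P}$
$F{\left(c{\left(-4 \right)} \right)} - S = \frac{1}{-36 + 1} - \frac{6346}{101502603} = \frac{1}{-35} - \frac{6346}{101502603} = - \frac{1}{35} - \frac{6346}{101502603} = - \frac{101724713}{3552591105}$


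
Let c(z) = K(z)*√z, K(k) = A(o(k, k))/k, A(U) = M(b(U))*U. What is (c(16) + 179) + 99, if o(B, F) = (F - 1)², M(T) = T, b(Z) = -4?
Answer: 53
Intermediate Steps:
o(B, F) = (-1 + F)²
A(U) = -4*U
K(k) = -4*(-1 + k)²/k (K(k) = (-4*(-1 + k)²)/k = -4*(-1 + k)²/k)
c(z) = -4*(-1 + z)²/√z (c(z) = (-4*(-1 + z)²/z)*√z = -4*(-1 + z)²/√z)
(c(16) + 179) + 99 = (-4*(-1 + 16)²/√16 + 179) + 99 = (-4*¼*15² + 179) + 99 = (-4*¼*225 + 179) + 99 = (-225 + 179) + 99 = -46 + 99 = 53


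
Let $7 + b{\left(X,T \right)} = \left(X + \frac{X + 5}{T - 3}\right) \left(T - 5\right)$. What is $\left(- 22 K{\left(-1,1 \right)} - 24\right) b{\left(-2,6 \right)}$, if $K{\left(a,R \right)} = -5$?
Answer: $-688$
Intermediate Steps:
$b{\left(X,T \right)} = -7 + \left(-5 + T\right) \left(X + \frac{5 + X}{-3 + T}\right)$ ($b{\left(X,T \right)} = -7 + \left(X + \frac{X + 5}{T - 3}\right) \left(T - 5\right) = -7 + \left(X + \frac{5 + X}{-3 + T}\right) \left(-5 + T\right) = -7 + \left(-5 + T\right) \left(X + \frac{5 + X}{-3 + T}\right)$)
$\left(- 22 K{\left(-1,1 \right)} - 24\right) b{\left(-2,6 \right)} = \left(\left(-22\right) \left(-5\right) - 24\right) \frac{-4 - 12 + 10 \left(-2\right) - 2 \cdot 6^{2} - 42 \left(-2\right)}{-3 + 6} = \left(110 - 24\right) \frac{-4 - 12 - 20 - 72 + 84}{3} = 86 \frac{-4 - 12 - 20 - 72 + 84}{3} = 86 \cdot \frac{1}{3} \left(-24\right) = 86 \left(-8\right) = -688$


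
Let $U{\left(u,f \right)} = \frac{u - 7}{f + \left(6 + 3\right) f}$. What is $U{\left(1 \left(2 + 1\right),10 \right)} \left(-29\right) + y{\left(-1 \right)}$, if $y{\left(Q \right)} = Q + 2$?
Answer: $\frac{54}{25} \approx 2.16$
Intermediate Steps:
$y{\left(Q \right)} = 2 + Q$
$U{\left(u,f \right)} = \frac{-7 + u}{10 f}$ ($U{\left(u,f \right)} = \frac{-7 + u}{f + 9 f} = \frac{-7 + u}{10 f}$)
$U{\left(1 \left(2 + 1\right),10 \right)} \left(-29\right) + y{\left(-1 \right)} = \frac{-7 + 1 \left(2 + 1\right)}{10 \cdot 10} \left(-29\right) + \left(2 - 1\right) = \frac{1}{10} \cdot \frac{1}{10} \left(-7 + 1 \cdot 3\right) \left(-29\right) + 1 = \frac{1}{10} \cdot \frac{1}{10} \left(-7 + 3\right) \left(-29\right) + 1 = \frac{1}{10} \cdot \frac{1}{10} \left(-4\right) \left(-29\right) + 1 = \left(- \frac{1}{25}\right) \left(-29\right) + 1 = \frac{29}{25} + 1 = \frac{54}{25}$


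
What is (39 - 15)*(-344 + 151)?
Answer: -4632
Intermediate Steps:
(39 - 15)*(-344 + 151) = 24*(-193) = -4632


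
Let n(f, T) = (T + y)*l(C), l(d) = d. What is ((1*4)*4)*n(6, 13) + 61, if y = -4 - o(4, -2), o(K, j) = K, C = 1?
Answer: 141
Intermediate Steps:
y = -8 (y = -4 - 1*4 = -4 - 4 = -8)
n(f, T) = -8 + T (n(f, T) = (T - 8)*1 = (-8 + T)*1 = -8 + T)
((1*4)*4)*n(6, 13) + 61 = ((1*4)*4)*(-8 + 13) + 61 = (4*4)*5 + 61 = 16*5 + 61 = 80 + 61 = 141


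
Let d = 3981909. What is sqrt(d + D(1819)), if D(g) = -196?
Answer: sqrt(3981713) ≈ 1995.4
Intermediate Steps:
sqrt(d + D(1819)) = sqrt(3981909 - 196) = sqrt(3981713)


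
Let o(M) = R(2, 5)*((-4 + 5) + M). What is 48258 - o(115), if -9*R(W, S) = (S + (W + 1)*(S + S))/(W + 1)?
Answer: 1307026/27 ≈ 48408.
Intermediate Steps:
R(W, S) = -(S + 2*S*(1 + W))/(9*(1 + W)) (R(W, S) = -(S + (W + 1)*(S + S))/(9*(W + 1)) = -(S + (1 + W)*(2*S))/(9*(1 + W)) = -(S + 2*S*(1 + W))/(9*(1 + W)))
o(M) = -35/27 - 35*M/27 (o(M) = (-1*5*(3 + 2*2)/(9 + 9*2))*((-4 + 5) + M) = (-1*5*(3 + 4)/(9 + 18))*(1 + M) = (-1*5*7/27)*(1 + M) = (-1*5*1/27*7)*(1 + M) = -35*(1 + M)/27 = -35/27 - 35*M/27)
48258 - o(115) = 48258 - (-35/27 - 35/27*115) = 48258 - (-35/27 - 4025/27) = 48258 - 1*(-4060/27) = 48258 + 4060/27 = 1307026/27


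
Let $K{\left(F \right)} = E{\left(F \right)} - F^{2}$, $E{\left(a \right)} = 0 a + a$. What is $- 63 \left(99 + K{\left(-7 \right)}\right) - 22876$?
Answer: $-25585$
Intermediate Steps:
$E{\left(a \right)} = a$ ($E{\left(a \right)} = 0 + a = a$)
$K{\left(F \right)} = F - F^{2}$
$- 63 \left(99 + K{\left(-7 \right)}\right) - 22876 = - 63 \left(99 - 7 \left(1 - -7\right)\right) - 22876 = - 63 \left(99 - 7 \left(1 + 7\right)\right) - 22876 = - 63 \left(99 - 56\right) - 22876 = \left(-63\right) 43 - 22876 = -2709 - 22876 = -25585$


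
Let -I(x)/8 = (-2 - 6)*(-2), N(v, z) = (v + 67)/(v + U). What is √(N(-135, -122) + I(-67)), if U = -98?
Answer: 2*I*√1733287/233 ≈ 11.301*I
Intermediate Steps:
N(v, z) = (67 + v)/(-98 + v) (N(v, z) = (v + 67)/(v - 98) = (67 + v)/(-98 + v))
I(x) = -128 (I(x) = -8*(-2 - 6)*(-2) = -(-64)*(-2) = -8*16 = -128)
√(N(-135, -122) + I(-67)) = √((67 - 135)/(-98 - 135) - 128) = √(-68/(-233) - 128) = √(-1/233*(-68) - 128) = √(68/233 - 128) = √(-29756/233) = 2*I*√1733287/233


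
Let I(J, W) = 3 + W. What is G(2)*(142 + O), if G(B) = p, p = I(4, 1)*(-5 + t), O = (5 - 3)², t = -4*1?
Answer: -5256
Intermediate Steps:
t = -4
O = 4 (O = 2² = 4)
p = -36 (p = (3 + 1)*(-5 - 4) = 4*(-9) = -36)
G(B) = -36
G(2)*(142 + O) = -36*(142 + 4) = -36*146 = -5256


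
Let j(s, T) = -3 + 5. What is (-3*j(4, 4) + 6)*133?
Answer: 0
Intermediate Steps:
j(s, T) = 2
(-3*j(4, 4) + 6)*133 = (-3*2 + 6)*133 = (-6 + 6)*133 = 0*133 = 0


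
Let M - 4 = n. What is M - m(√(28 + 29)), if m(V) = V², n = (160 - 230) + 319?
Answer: 196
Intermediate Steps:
n = 249 (n = -70 + 319 = 249)
M = 253 (M = 4 + 249 = 253)
M - m(√(28 + 29)) = 253 - (√(28 + 29))² = 253 - (√57)² = 253 - 1*57 = 253 - 57 = 196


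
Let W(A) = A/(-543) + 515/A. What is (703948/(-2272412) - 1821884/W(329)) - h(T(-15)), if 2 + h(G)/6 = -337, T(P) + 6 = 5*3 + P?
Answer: -46176197002309646/24343781653 ≈ -1.8968e+6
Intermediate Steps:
T(P) = 9 + P (T(P) = -6 + (5*3 + P) = -6 + (15 + P) = 9 + P)
W(A) = 515/A - A/543 (W(A) = A*(-1/543) + 515/A = -A/543 + 515/A = 515/A - A/543)
h(G) = -2034 (h(G) = -12 + 6*(-337) = -12 - 2022 = -2034)
(703948/(-2272412) - 1821884/W(329)) - h(T(-15)) = (703948/(-2272412) - 1821884/(515/329 - 1/543*329)) - 1*(-2034) = (703948*(-1/2272412) - 1821884/(515*(1/329) - 329/543)) + 2034 = (-175987/568103 - 1821884/(515/329 - 329/543)) + 2034 = (-175987/568103 - 1821884/171404/178647) + 2034 = (-175987/568103 - 1821884*178647/171404) + 2034 = (-175987/568103 - 81368527737/42851) + 2034 = -46225712254191848/24343781653 + 2034 = -46176197002309646/24343781653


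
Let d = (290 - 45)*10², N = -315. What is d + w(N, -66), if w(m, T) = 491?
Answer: 24991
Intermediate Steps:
d = 24500 (d = 245*100 = 24500)
d + w(N, -66) = 24500 + 491 = 24991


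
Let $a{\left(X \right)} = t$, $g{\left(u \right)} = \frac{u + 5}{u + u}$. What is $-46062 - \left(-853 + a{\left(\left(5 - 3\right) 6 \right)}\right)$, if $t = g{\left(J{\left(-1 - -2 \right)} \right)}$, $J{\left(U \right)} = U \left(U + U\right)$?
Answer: $- \frac{180843}{4} \approx -45211.0$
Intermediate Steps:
$J{\left(U \right)} = 2 U^{2}$ ($J{\left(U \right)} = U 2 U = 2 U^{2}$)
$g{\left(u \right)} = \frac{5 + u}{2 u}$
$t = \frac{7}{4}$ ($t = \frac{5 + 2 \left(-1 - -2\right)^{2}}{2 \cdot 2 \left(-1 - -2\right)^{2}} = \frac{5 + 2 \left(-1 + 2\right)^{2}}{2 \cdot 2 \left(-1 + 2\right)^{2}} = \frac{5 + 2 \cdot 1^{2}}{2 \cdot 2 \cdot 1^{2}} = \frac{5 + 2 \cdot 1}{2 \cdot 2 \cdot 1} = \frac{5 + 2}{2 \cdot 2} = \frac{1}{2} \cdot \frac{1}{2} \cdot 7 = \frac{7}{4} \approx 1.75$)
$a{\left(X \right)} = \frac{7}{4}$
$-46062 - \left(-853 + a{\left(\left(5 - 3\right) 6 \right)}\right) = -46062 + \left(853 - \frac{7}{4}\right) = -46062 + \frac{3405}{4} = - \frac{180843}{4}$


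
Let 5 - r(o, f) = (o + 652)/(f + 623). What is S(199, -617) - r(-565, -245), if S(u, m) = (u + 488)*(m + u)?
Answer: -36183517/126 ≈ -2.8717e+5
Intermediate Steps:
r(o, f) = 5 - (652 + o)/(623 + f) (r(o, f) = 5 - (o + 652)/(f + 623) = 5 - (652 + o)/(623 + f))
S(u, m) = (488 + u)*(m + u)
S(199, -617) - r(-565, -245) = (199**2 + 488*(-617) + 488*199 - 617*199) - (2463 - 1*(-565) + 5*(-245))/(623 - 245) = (39601 - 301096 + 97112 - 122783) - (2463 + 565 - 1225)/378 = -287166 - 1803/378 = -287166 - 1*601/126 = -287166 - 601/126 = -36183517/126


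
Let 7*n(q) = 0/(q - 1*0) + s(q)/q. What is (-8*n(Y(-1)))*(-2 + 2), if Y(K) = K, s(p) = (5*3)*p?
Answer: 0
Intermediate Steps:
s(p) = 15*p
n(q) = 15/7 (n(q) = (0/(q - 1*0) + (15*q)/q)/7 = (0/(q + 0) + 15)/7 = (0/q + 15)/7 = (0 + 15)/7 = (⅐)*15 = 15/7)
(-8*n(Y(-1)))*(-2 + 2) = (-8*15/7)*(-2 + 2) = -120/7*0 = 0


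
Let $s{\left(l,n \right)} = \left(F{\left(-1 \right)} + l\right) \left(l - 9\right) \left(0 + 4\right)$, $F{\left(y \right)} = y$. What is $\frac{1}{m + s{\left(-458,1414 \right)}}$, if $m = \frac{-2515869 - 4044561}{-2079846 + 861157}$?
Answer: $\frac{1218689}{1044925133298} \approx 1.1663 \cdot 10^{-6}$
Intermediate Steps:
$m = \frac{6560430}{1218689}$ ($m = - \frac{6560430}{-1218689} = \left(-6560430\right) \left(- \frac{1}{1218689}\right) = \frac{6560430}{1218689} \approx 5.3832$)
$s{\left(l,n \right)} = \left(-1 + l\right) \left(-36 + 4 l\right)$ ($s{\left(l,n \right)} = \left(-1 + l\right) \left(l - 9\right) \left(0 + 4\right) = \left(-1 + l\right) \left(-9 + l\right) 4 = \left(-1 + l\right) \left(-36 + 4 l\right)$)
$\frac{1}{m + s{\left(-458,1414 \right)}} = \frac{1}{\frac{6560430}{1218689} + \left(36 - -18320 + 4 \left(-458\right)^{2}\right)} = \frac{1}{\frac{6560430}{1218689} + \left(36 + 18320 + 4 \cdot 209764\right)} = \frac{1}{\frac{6560430}{1218689} + \left(36 + 18320 + 839056\right)} = \frac{1}{\frac{6560430}{1218689} + 857412} = \frac{1}{\frac{1044925133298}{1218689}} = \frac{1218689}{1044925133298}$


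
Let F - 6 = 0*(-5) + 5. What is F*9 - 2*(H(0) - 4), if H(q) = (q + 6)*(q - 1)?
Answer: 119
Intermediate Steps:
H(q) = (-1 + q)*(6 + q) (H(q) = (6 + q)*(-1 + q) = (-1 + q)*(6 + q))
F = 11 (F = 6 + (0*(-5) + 5) = 6 + (0 + 5) = 6 + 5 = 11)
F*9 - 2*(H(0) - 4) = 11*9 - 2*((-6 + 0² + 5*0) - 4) = 99 - 2*((-6 + 0 + 0) - 4) = 99 - 2*(-6 - 4) = 99 - 2*(-10) = 99 + 20 = 119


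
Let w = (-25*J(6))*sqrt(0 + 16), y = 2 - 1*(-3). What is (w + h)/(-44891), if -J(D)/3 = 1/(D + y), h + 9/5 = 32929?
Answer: -258928/352715 ≈ -0.73410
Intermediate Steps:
h = 164636/5 (h = -9/5 + 32929 = 164636/5 ≈ 32927.)
y = 5 (y = 2 + 3 = 5)
J(D) = -3/(5 + D) (J(D) = -3/(D + 5) = -3/(5 + D))
w = 300/11 (w = (-(-75)/(5 + 6))*sqrt(0 + 16) = (-(-75)/11)*sqrt(16) = -(-75)/11*4 = -25*(-3/11)*4 = (75/11)*4 = 300/11 ≈ 27.273)
(w + h)/(-44891) = (300/11 + 164636/5)/(-44891) = (1812496/55)*(-1/44891) = -258928/352715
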